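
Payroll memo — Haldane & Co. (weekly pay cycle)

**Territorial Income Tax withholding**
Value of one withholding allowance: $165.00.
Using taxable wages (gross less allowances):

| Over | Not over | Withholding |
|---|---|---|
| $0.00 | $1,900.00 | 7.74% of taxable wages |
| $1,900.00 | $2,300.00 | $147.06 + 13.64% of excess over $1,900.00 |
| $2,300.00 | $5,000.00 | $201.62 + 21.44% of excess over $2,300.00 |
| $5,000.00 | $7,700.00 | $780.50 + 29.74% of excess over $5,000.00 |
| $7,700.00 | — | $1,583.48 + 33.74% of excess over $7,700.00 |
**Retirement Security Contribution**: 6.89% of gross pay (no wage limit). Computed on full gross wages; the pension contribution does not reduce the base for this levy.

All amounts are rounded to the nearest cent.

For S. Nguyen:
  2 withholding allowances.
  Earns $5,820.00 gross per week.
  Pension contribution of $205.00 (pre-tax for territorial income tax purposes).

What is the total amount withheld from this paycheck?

$1,266.26

Territorial Income Tax: taxable = $5,820.00 − $205.00 − 2×$165.00 = $5,285.00
  $780.50 + 29.74% × ($5,285.00 − $5,000.00) = $780.50 + 29.74% × $285.00 = $865.26
Retirement Security Contribution: 6.89% × $5,820.00 = $401.00
Total: $865.26 + $401.00 = $1,266.26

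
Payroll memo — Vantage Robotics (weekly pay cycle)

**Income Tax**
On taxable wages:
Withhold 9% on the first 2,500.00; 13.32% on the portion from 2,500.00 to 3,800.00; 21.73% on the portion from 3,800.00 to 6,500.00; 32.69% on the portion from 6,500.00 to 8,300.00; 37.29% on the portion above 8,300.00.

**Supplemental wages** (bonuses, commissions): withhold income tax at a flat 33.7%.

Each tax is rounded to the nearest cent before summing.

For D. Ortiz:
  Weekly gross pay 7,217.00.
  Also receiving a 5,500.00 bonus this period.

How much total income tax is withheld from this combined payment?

3,072.76

Income Tax: taxable = 7,217.00
  984.87 + 32.69% × (7,217.00 − 6,500.00) = 984.87 + 32.69% × 717.00 = 1,219.26
Supplemental (33.7% flat on bonus): 33.7% × 5,500.00 = 1,853.50
Total income tax: 1,219.26 + 1,853.50 = 3,072.76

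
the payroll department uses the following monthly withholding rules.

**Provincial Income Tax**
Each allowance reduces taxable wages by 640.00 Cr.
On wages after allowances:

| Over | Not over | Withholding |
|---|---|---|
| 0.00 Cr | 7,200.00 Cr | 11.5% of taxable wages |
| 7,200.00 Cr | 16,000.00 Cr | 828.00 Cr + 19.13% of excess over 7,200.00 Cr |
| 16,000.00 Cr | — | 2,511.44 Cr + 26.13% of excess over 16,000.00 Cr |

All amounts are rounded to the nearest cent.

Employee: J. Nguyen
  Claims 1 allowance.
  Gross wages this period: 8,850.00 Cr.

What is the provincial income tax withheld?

Provincial Income Tax: taxable = 8,850.00 Cr − 1×640.00 Cr = 8,210.00 Cr
  828.00 Cr + 19.13% × (8,210.00 Cr − 7,200.00 Cr) = 828.00 Cr + 19.13% × 1,010.00 Cr = 1,021.21 Cr

1,021.21 Cr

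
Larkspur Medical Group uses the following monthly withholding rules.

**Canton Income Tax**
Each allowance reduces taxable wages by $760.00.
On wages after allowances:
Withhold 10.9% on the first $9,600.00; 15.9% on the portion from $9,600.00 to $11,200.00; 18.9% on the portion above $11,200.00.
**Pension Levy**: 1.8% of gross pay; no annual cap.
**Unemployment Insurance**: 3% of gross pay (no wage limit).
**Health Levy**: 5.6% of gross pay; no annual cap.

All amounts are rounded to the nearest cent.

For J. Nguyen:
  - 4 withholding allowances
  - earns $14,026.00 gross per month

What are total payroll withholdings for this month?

Canton Income Tax: taxable = $14,026.00 − 4×$760.00 = $10,986.00
  $1,046.40 + 15.9% × ($10,986.00 − $9,600.00) = $1,046.40 + 15.9% × $1,386.00 = $1,266.77
Pension Levy: 1.8% × $14,026.00 = $252.47
Unemployment Insurance: 3% × $14,026.00 = $420.78
Health Levy: 5.6% × $14,026.00 = $785.46
Total: $1,266.77 + $252.47 + $420.78 + $785.46 = $2,725.48

$2,725.48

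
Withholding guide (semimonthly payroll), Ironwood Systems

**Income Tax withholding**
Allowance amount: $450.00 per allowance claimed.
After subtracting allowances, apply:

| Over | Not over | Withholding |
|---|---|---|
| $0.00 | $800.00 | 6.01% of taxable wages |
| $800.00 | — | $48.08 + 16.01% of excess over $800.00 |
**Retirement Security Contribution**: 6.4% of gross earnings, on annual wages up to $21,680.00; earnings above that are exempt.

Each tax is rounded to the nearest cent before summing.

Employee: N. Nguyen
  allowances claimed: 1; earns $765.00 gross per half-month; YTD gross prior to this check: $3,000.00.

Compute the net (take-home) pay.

Income Tax: taxable = $765.00 − 1×$450.00 = $315.00
  6.01% × $315.00 = $18.93
Retirement Security Contribution: 6.4% × $765.00 = $48.96
Total withheld: $18.93 + $48.96 = $67.89
Net pay: $765.00 − $67.89 = $697.11

$697.11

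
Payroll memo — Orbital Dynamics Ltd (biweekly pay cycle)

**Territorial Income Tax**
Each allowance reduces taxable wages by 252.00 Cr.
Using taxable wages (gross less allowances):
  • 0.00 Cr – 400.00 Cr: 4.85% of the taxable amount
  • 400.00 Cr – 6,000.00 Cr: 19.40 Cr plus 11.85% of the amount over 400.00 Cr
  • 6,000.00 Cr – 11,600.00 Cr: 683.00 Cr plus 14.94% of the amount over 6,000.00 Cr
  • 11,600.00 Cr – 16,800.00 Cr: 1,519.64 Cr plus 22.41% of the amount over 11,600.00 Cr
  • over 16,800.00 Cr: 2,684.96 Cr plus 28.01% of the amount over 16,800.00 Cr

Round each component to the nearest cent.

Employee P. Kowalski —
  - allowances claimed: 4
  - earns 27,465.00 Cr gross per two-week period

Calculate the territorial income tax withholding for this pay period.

Territorial Income Tax: taxable = 27,465.00 Cr − 4×252.00 Cr = 26,457.00 Cr
  2,684.96 Cr + 28.01% × (26,457.00 Cr − 16,800.00 Cr) = 2,684.96 Cr + 28.01% × 9,657.00 Cr = 5,389.89 Cr

5,389.89 Cr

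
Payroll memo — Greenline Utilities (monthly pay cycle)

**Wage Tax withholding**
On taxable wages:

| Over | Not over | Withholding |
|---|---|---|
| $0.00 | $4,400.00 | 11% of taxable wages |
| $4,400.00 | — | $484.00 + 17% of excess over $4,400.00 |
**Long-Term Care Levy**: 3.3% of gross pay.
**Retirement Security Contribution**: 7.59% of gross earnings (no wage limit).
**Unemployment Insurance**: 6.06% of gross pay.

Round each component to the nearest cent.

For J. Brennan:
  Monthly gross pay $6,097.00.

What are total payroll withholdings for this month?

Wage Tax: taxable = $6,097.00
  $484.00 + 17% × ($6,097.00 − $4,400.00) = $484.00 + 17% × $1,697.00 = $772.49
Long-Term Care Levy: 3.3% × $6,097.00 = $201.20
Retirement Security Contribution: 7.59% × $6,097.00 = $462.76
Unemployment Insurance: 6.06% × $6,097.00 = $369.48
Total: $772.49 + $201.20 + $462.76 + $369.48 = $1,805.93

$1,805.93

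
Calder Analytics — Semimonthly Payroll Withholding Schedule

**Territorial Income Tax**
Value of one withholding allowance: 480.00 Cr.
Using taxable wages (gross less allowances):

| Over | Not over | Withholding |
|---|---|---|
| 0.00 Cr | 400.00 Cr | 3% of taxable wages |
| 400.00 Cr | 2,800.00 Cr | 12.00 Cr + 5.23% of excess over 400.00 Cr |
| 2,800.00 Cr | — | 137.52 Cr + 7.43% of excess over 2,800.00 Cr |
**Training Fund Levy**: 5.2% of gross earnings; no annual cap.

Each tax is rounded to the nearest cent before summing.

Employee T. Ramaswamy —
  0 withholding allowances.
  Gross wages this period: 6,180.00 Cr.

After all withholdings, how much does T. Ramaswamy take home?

Territorial Income Tax: taxable = 6,180.00 Cr
  137.52 Cr + 7.43% × (6,180.00 Cr − 2,800.00 Cr) = 137.52 Cr + 7.43% × 3,380.00 Cr = 388.65 Cr
Training Fund Levy: 5.2% × 6,180.00 Cr = 321.36 Cr
Total withheld: 388.65 Cr + 321.36 Cr = 710.01 Cr
Net pay: 6,180.00 Cr − 710.01 Cr = 5,469.99 Cr

5,469.99 Cr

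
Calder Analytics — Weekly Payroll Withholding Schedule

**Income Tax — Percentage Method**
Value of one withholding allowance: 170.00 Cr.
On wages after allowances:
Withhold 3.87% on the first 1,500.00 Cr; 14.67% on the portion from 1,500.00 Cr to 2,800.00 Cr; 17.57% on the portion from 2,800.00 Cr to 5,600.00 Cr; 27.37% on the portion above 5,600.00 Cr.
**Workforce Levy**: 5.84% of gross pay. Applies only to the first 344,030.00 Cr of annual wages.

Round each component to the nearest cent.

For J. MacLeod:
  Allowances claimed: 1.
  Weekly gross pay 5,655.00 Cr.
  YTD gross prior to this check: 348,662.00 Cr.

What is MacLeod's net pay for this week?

4,934.49 Cr

Income Tax: taxable = 5,655.00 Cr − 1×170.00 Cr = 5,485.00 Cr
  248.76 Cr + 17.57% × (5,485.00 Cr − 2,800.00 Cr) = 248.76 Cr + 17.57% × 2,685.00 Cr = 720.51 Cr
Workforce Levy: YTD 348,662.00 Cr ≥ cap 344,030.00 Cr → 0.00 Cr
Total withheld: 720.51 Cr + 0.00 Cr = 720.51 Cr
Net pay: 5,655.00 Cr − 720.51 Cr = 4,934.49 Cr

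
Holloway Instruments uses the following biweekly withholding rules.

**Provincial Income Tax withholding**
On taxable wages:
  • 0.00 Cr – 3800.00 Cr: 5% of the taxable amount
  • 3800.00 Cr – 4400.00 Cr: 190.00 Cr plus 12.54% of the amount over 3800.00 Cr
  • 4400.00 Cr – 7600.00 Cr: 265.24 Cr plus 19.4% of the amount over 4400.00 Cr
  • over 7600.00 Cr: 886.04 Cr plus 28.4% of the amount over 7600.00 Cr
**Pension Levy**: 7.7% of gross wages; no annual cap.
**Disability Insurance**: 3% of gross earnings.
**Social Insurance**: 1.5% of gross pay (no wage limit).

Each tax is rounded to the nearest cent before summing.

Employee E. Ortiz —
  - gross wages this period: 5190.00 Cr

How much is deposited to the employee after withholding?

Provincial Income Tax: taxable = 5190.00 Cr
  265.24 Cr + 19.4% × (5190.00 Cr − 4400.00 Cr) = 265.24 Cr + 19.4% × 790.00 Cr = 418.50 Cr
Pension Levy: 7.7% × 5190.00 Cr = 399.63 Cr
Disability Insurance: 3% × 5190.00 Cr = 155.70 Cr
Social Insurance: 1.5% × 5190.00 Cr = 77.85 Cr
Total withheld: 418.50 Cr + 399.63 Cr + 155.70 Cr + 77.85 Cr = 1051.68 Cr
Net pay: 5190.00 Cr − 1051.68 Cr = 4138.32 Cr

4138.32 Cr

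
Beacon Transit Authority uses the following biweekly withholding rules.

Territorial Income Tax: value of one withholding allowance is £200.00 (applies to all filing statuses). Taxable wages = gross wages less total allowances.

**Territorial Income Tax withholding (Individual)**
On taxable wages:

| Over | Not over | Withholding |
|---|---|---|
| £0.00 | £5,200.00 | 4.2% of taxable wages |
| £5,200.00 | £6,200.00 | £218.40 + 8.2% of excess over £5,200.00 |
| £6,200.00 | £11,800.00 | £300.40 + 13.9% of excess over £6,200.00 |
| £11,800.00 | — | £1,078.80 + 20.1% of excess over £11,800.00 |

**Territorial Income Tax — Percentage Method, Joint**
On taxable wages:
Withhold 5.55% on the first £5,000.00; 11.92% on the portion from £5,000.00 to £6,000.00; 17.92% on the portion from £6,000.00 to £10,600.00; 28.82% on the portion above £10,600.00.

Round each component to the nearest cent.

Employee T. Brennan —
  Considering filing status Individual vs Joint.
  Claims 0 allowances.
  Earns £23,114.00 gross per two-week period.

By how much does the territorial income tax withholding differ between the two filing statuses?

£1,474.64

Territorial Income Tax (Individual): taxable = £23,114.00
  £1,078.80 + 20.1% × (£23,114.00 − £11,800.00) = £1,078.80 + 20.1% × £11,314.00 = £3,352.91
Territorial Income Tax (Joint): taxable = £23,114.00
  £1,221.02 + 28.82% × (£23,114.00 − £10,600.00) = £1,221.02 + 28.82% × £12,514.00 = £4,827.55
Difference: |£3,352.91 − £4,827.55| = £1,474.64 (higher under Joint)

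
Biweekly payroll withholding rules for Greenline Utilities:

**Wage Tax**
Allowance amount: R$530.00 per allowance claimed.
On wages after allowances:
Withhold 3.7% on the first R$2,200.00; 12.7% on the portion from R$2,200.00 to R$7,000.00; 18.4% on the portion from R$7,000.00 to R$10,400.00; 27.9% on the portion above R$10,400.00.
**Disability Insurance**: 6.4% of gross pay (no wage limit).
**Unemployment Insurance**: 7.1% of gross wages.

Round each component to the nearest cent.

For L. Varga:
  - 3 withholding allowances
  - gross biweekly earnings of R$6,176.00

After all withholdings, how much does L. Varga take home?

R$4,957.82

Wage Tax: taxable = R$6,176.00 − 3×R$530.00 = R$4,586.00
  R$81.40 + 12.7% × (R$4,586.00 − R$2,200.00) = R$81.40 + 12.7% × R$2,386.00 = R$384.42
Disability Insurance: 6.4% × R$6,176.00 = R$395.26
Unemployment Insurance: 7.1% × R$6,176.00 = R$438.50
Total withheld: R$384.42 + R$395.26 + R$438.50 = R$1,218.18
Net pay: R$6,176.00 − R$1,218.18 = R$4,957.82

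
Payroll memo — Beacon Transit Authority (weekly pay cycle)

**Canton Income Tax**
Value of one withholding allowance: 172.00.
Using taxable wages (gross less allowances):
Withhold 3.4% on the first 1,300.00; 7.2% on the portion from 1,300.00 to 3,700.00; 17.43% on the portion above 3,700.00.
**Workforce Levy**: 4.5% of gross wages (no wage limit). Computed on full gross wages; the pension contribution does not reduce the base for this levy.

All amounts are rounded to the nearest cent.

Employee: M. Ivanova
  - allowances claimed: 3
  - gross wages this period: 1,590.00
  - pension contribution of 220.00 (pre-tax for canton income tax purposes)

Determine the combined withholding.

100.59

Canton Income Tax: taxable = 1,590.00 − 220.00 − 3×172.00 = 854.00
  3.4% × 854.00 = 29.04
Workforce Levy: 4.5% × 1,590.00 = 71.55
Total: 29.04 + 71.55 = 100.59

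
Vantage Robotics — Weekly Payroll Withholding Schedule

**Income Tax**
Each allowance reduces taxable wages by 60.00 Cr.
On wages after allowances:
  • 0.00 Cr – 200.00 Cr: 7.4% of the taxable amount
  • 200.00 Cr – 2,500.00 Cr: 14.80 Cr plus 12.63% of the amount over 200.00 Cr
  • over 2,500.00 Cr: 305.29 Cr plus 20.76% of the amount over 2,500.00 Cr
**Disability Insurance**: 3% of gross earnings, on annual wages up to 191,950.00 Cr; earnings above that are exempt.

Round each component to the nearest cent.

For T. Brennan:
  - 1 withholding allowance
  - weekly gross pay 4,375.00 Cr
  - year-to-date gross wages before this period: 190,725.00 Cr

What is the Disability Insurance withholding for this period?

Disability Insurance: cap 191,950.00 Cr − YTD 190,725.00 Cr = 1,225.00 Cr subject; 3% × 1,225.00 Cr = 36.75 Cr

36.75 Cr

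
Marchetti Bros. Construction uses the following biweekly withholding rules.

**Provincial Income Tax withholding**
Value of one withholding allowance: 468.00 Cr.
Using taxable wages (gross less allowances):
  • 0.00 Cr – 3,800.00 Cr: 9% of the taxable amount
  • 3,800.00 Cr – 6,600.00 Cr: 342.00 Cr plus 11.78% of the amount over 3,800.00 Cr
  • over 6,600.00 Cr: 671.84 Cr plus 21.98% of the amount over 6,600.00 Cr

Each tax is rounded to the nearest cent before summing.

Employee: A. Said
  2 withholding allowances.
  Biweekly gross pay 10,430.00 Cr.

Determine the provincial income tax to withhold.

Provincial Income Tax: taxable = 10,430.00 Cr − 2×468.00 Cr = 9,494.00 Cr
  671.84 Cr + 21.98% × (9,494.00 Cr − 6,600.00 Cr) = 671.84 Cr + 21.98% × 2,894.00 Cr = 1,307.94 Cr

1,307.94 Cr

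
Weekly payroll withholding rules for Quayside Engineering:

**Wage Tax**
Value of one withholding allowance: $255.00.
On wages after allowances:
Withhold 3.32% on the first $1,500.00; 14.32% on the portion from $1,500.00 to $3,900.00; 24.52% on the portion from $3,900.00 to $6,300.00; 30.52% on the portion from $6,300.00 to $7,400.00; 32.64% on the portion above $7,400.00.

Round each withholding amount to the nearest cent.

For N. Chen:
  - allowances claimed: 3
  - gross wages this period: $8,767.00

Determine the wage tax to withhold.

$1,514.17

Wage Tax: taxable = $8,767.00 − 3×$255.00 = $8,002.00
  $1,317.68 + 32.64% × ($8,002.00 − $7,400.00) = $1,317.68 + 32.64% × $602.00 = $1,514.17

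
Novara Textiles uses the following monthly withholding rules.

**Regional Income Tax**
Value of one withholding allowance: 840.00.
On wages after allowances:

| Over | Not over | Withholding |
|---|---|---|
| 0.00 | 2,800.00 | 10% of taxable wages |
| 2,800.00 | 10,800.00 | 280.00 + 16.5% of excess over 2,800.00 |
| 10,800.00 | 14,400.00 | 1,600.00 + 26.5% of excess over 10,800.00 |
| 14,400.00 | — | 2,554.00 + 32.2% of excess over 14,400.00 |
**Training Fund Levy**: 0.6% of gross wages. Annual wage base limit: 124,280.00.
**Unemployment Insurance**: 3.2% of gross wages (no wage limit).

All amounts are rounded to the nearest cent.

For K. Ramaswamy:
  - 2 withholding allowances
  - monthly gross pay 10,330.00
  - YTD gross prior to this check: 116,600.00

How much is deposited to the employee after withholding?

8,708.11

Regional Income Tax: taxable = 10,330.00 − 2×840.00 = 8,650.00
  280.00 + 16.5% × (8,650.00 − 2,800.00) = 280.00 + 16.5% × 5,850.00 = 1,245.25
Training Fund Levy: cap 124,280.00 − YTD 116,600.00 = 7,680.00 subject; 0.6% × 7,680.00 = 46.08
Unemployment Insurance: 3.2% × 10,330.00 = 330.56
Total withheld: 1,245.25 + 46.08 + 330.56 = 1,621.89
Net pay: 10,330.00 − 1,621.89 = 8,708.11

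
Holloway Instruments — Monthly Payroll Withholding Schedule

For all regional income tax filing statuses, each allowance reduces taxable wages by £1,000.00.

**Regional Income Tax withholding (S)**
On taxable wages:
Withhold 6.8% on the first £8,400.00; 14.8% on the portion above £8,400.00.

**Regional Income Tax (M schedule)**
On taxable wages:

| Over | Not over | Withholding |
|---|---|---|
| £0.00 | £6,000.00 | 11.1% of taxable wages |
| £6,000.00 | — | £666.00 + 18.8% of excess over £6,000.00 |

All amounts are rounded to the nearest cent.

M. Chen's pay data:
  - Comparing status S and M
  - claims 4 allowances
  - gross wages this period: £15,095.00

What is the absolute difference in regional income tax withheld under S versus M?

Regional Income Tax (S): taxable = £15,095.00 − 4×£1,000.00 = £11,095.00
  £571.20 + 14.8% × (£11,095.00 − £8,400.00) = £571.20 + 14.8% × £2,695.00 = £970.06
Regional Income Tax (M): taxable = £15,095.00 − 4×£1,000.00 = £11,095.00
  £666.00 + 18.8% × (£11,095.00 − £6,000.00) = £666.00 + 18.8% × £5,095.00 = £1,623.86
Difference: |£970.06 − £1,623.86| = £653.80 (higher under M)

£653.80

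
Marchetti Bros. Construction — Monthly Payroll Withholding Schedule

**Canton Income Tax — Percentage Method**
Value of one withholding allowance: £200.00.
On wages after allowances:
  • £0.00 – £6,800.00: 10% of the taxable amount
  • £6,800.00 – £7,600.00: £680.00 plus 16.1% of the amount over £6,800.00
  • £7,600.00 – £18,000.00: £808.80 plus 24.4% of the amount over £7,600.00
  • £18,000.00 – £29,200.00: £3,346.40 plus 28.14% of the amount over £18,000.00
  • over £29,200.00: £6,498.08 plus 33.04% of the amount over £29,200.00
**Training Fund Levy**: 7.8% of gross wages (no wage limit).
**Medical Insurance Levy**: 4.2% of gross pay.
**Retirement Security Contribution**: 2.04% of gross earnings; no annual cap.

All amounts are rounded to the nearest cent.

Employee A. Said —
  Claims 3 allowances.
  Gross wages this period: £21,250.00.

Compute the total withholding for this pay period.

Canton Income Tax: taxable = £21,250.00 − 3×£200.00 = £20,650.00
  £3,346.40 + 28.14% × (£20,650.00 − £18,000.00) = £3,346.40 + 28.14% × £2,650.00 = £4,092.11
Training Fund Levy: 7.8% × £21,250.00 = £1,657.50
Medical Insurance Levy: 4.2% × £21,250.00 = £892.50
Retirement Security Contribution: 2.04% × £21,250.00 = £433.50
Total: £4,092.11 + £1,657.50 + £892.50 + £433.50 = £7,075.61

£7,075.61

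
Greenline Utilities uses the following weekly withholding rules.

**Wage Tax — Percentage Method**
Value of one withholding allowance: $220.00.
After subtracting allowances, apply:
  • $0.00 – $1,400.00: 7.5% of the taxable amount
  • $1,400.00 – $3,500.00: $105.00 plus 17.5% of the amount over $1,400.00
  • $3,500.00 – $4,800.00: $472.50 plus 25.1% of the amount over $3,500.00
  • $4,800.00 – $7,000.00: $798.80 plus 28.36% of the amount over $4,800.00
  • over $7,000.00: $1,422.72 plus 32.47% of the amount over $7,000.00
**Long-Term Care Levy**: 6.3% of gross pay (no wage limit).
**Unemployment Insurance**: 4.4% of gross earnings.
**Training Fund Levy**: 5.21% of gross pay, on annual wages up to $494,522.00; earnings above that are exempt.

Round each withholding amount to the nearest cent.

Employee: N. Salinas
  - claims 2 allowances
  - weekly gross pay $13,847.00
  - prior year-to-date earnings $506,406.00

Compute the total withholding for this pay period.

$4,984.70

Wage Tax: taxable = $13,847.00 − 2×$220.00 = $13,407.00
  $1,422.72 + 32.47% × ($13,407.00 − $7,000.00) = $1,422.72 + 32.47% × $6,407.00 = $3,503.07
Long-Term Care Levy: 6.3% × $13,847.00 = $872.36
Unemployment Insurance: 4.4% × $13,847.00 = $609.27
Training Fund Levy: YTD $506,406.00 ≥ cap $494,522.00 → $0.00
Total: $3,503.07 + $872.36 + $609.27 + $0.00 = $4,984.70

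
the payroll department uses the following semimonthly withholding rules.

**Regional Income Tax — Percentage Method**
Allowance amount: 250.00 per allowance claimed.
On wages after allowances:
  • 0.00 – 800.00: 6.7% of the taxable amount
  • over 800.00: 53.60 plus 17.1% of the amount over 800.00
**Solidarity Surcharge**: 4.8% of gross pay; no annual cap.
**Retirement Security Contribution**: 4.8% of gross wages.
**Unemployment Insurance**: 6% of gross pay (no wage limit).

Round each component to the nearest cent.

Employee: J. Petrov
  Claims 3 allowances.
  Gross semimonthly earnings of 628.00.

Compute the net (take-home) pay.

530.04

Regional Income Tax: taxable = 628.00 − 3×250.00 = -122.00
  Taxable ≤ 0 → 0.00
Solidarity Surcharge: 4.8% × 628.00 = 30.14
Retirement Security Contribution: 4.8% × 628.00 = 30.14
Unemployment Insurance: 6% × 628.00 = 37.68
Total withheld: 0.00 + 30.14 + 30.14 + 37.68 = 97.96
Net pay: 628.00 − 97.96 = 530.04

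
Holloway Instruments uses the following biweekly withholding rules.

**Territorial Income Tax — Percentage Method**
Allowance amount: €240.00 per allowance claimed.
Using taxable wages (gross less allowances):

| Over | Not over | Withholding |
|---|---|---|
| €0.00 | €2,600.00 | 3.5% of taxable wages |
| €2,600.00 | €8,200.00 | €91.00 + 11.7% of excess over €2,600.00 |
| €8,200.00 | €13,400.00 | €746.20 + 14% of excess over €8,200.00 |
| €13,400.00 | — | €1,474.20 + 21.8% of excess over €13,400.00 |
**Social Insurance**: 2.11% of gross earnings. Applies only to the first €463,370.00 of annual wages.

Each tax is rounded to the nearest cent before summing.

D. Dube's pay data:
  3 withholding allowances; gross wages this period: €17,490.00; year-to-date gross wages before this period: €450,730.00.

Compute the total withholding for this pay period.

Territorial Income Tax: taxable = €17,490.00 − 3×€240.00 = €16,770.00
  €1,474.20 + 21.8% × (€16,770.00 − €13,400.00) = €1,474.20 + 21.8% × €3,370.00 = €2,208.86
Social Insurance: cap €463,370.00 − YTD €450,730.00 = €12,640.00 subject; 2.11% × €12,640.00 = €266.70
Total: €2,208.86 + €266.70 = €2,475.56

€2,475.56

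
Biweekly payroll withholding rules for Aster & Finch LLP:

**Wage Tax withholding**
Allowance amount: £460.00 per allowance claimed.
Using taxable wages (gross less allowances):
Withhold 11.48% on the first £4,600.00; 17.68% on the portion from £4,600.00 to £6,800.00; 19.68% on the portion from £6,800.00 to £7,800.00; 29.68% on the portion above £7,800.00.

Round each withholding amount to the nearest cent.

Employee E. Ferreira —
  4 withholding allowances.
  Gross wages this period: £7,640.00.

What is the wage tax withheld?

£740.24

Wage Tax: taxable = £7,640.00 − 4×£460.00 = £5,800.00
  £528.08 + 17.68% × (£5,800.00 − £4,600.00) = £528.08 + 17.68% × £1,200.00 = £740.24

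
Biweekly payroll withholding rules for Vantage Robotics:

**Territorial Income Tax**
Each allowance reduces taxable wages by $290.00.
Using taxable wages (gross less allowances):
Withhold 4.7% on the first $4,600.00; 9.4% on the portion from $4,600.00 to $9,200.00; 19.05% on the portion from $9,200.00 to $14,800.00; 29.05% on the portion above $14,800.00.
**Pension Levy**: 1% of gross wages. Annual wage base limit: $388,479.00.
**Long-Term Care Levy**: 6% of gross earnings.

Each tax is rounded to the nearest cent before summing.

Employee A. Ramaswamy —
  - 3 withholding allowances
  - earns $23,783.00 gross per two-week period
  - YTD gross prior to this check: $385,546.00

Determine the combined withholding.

Territorial Income Tax: taxable = $23,783.00 − 3×$290.00 = $22,913.00
  $1,715.40 + 29.05% × ($22,913.00 − $14,800.00) = $1,715.40 + 29.05% × $8,113.00 = $4,072.23
Pension Levy: cap $388,479.00 − YTD $385,546.00 = $2,933.00 subject; 1% × $2,933.00 = $29.33
Long-Term Care Levy: 6% × $23,783.00 = $1,426.98
Total: $4,072.23 + $29.33 + $1,426.98 = $5,528.54

$5,528.54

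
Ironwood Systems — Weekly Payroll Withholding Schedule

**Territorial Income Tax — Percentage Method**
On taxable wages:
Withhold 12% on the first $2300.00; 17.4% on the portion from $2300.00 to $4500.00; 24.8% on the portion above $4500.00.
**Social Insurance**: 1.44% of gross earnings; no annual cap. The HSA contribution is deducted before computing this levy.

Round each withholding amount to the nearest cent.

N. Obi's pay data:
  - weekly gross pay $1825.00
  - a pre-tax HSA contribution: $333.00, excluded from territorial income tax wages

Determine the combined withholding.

$200.52

Territorial Income Tax: taxable = $1825.00 − $333.00 = $1492.00
  12% × $1492.00 = $179.04
Social Insurance: 1.44% × $1492.00 = $21.48
Total: $179.04 + $21.48 = $200.52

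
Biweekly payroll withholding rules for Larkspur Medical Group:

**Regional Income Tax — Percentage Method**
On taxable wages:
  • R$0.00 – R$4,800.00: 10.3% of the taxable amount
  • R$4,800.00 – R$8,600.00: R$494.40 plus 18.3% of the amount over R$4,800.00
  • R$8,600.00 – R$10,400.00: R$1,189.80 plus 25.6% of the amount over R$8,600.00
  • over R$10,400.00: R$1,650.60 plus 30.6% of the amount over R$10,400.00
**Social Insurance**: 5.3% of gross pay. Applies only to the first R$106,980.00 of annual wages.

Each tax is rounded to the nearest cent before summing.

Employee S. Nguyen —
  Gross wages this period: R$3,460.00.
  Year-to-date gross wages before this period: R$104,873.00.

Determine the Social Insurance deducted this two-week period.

R$111.67

Social Insurance: cap R$106,980.00 − YTD R$104,873.00 = R$2,107.00 subject; 5.3% × R$2,107.00 = R$111.67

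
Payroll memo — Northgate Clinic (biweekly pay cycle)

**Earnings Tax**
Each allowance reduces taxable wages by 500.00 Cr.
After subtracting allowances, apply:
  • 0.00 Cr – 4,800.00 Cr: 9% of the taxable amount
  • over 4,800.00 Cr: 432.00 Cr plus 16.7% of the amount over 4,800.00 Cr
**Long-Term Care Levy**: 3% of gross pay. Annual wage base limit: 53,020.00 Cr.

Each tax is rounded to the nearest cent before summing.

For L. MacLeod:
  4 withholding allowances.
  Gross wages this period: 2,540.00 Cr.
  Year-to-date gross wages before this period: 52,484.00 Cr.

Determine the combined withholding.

Earnings Tax: taxable = 2,540.00 Cr − 4×500.00 Cr = 540.00 Cr
  9% × 540.00 Cr = 48.60 Cr
Long-Term Care Levy: cap 53,020.00 Cr − YTD 52,484.00 Cr = 536.00 Cr subject; 3% × 536.00 Cr = 16.08 Cr
Total: 48.60 Cr + 16.08 Cr = 64.68 Cr

64.68 Cr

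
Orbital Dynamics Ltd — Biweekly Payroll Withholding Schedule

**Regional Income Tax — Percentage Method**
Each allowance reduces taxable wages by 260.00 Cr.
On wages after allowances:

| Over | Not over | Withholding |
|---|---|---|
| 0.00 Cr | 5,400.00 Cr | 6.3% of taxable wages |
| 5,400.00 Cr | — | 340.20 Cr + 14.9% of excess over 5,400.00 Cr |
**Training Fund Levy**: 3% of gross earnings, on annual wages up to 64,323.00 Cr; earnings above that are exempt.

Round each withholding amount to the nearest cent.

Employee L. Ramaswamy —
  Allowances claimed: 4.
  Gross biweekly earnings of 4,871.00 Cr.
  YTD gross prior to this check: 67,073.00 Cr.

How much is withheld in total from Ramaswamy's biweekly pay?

Regional Income Tax: taxable = 4,871.00 Cr − 4×260.00 Cr = 3,831.00 Cr
  6.3% × 3,831.00 Cr = 241.35 Cr
Training Fund Levy: YTD 67,073.00 Cr ≥ cap 64,323.00 Cr → 0.00 Cr
Total: 241.35 Cr + 0.00 Cr = 241.35 Cr

241.35 Cr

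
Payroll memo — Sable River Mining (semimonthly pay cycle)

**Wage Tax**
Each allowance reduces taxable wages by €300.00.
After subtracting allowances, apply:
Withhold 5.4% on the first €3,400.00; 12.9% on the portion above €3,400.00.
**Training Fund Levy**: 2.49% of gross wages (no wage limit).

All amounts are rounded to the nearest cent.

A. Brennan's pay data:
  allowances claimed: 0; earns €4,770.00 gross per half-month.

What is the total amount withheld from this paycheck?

Wage Tax: taxable = €4,770.00
  €183.60 + 12.9% × (€4,770.00 − €3,400.00) = €183.60 + 12.9% × €1,370.00 = €360.33
Training Fund Levy: 2.49% × €4,770.00 = €118.77
Total: €360.33 + €118.77 = €479.10

€479.10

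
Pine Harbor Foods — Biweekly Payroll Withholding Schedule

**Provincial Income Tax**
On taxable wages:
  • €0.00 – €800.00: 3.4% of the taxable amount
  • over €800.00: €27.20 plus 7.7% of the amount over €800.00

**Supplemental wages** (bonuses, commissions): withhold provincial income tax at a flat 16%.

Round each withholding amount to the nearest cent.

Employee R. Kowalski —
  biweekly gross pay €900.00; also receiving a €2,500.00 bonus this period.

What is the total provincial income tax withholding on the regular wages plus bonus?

Provincial Income Tax: taxable = €900.00
  €27.20 + 7.7% × (€900.00 − €800.00) = €27.20 + 7.7% × €100.00 = €34.90
Supplemental (16% flat on bonus): 16% × €2,500.00 = €400.00
Total provincial income tax: €34.90 + €400.00 = €434.90

€434.90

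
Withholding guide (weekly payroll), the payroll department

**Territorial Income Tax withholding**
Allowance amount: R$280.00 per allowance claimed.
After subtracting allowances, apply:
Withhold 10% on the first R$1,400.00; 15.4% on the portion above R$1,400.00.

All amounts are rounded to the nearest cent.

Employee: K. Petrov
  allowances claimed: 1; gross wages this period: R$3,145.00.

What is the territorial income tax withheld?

R$365.61

Territorial Income Tax: taxable = R$3,145.00 − 1×R$280.00 = R$2,865.00
  R$140.00 + 15.4% × (R$2,865.00 − R$1,400.00) = R$140.00 + 15.4% × R$1,465.00 = R$365.61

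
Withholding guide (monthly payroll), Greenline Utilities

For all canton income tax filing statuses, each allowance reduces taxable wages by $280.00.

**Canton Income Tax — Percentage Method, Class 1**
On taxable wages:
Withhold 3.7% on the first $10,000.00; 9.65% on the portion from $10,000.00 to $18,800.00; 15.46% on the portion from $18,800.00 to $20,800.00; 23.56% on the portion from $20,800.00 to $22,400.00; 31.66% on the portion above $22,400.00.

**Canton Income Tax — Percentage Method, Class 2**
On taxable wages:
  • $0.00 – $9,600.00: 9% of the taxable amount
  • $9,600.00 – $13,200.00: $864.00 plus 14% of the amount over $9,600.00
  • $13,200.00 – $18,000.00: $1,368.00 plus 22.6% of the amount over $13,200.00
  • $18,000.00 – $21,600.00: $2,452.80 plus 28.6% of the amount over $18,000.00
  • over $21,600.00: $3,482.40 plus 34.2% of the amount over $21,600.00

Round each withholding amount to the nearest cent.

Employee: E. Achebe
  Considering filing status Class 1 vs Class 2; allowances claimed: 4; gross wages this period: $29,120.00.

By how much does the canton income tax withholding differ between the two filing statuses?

$1,992.88

Canton Income Tax (Class 1): taxable = $29,120.00 − 4×$280.00 = $28,000.00
  $1,905.36 + 31.66% × ($28,000.00 − $22,400.00) = $1,905.36 + 31.66% × $5,600.00 = $3,678.32
Canton Income Tax (Class 2): taxable = $29,120.00 − 4×$280.00 = $28,000.00
  $3,482.40 + 34.2% × ($28,000.00 − $21,600.00) = $3,482.40 + 34.2% × $6,400.00 = $5,671.20
Difference: |$3,678.32 − $5,671.20| = $1,992.88 (higher under Class 2)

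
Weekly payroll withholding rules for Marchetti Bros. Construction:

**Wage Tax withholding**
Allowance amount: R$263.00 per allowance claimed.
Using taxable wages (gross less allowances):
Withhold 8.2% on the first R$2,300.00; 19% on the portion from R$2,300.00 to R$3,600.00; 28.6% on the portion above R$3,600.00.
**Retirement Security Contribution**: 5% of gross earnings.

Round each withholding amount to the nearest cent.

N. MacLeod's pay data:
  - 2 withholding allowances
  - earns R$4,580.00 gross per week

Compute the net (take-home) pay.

R$3,785.56

Wage Tax: taxable = R$4,580.00 − 2×R$263.00 = R$4,054.00
  R$435.60 + 28.6% × (R$4,054.00 − R$3,600.00) = R$435.60 + 28.6% × R$454.00 = R$565.44
Retirement Security Contribution: 5% × R$4,580.00 = R$229.00
Total withheld: R$565.44 + R$229.00 = R$794.44
Net pay: R$4,580.00 − R$794.44 = R$3,785.56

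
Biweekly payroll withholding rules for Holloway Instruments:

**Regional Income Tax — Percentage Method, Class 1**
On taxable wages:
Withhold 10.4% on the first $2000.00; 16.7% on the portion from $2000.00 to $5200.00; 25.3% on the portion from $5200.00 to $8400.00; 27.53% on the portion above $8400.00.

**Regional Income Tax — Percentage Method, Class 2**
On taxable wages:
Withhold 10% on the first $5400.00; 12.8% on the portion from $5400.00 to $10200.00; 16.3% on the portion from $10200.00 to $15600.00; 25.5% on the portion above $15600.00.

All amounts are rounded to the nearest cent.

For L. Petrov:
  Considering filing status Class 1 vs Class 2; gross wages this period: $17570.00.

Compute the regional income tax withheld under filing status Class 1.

Regional Income Tax (Class 1): taxable = $17570.00
  $1552.00 + 27.53% × ($17570.00 − $8400.00) = $1552.00 + 27.53% × $9170.00 = $4076.50

$4076.50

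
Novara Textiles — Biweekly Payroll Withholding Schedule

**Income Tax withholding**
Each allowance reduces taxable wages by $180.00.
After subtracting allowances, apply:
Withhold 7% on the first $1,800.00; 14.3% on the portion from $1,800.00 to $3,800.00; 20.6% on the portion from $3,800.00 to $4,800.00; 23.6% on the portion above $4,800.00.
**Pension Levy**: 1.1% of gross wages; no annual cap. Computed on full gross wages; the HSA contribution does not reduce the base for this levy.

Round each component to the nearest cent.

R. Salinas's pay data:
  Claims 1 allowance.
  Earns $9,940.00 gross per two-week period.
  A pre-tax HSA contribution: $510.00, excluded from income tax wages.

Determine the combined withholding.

$1,777.54

Income Tax: taxable = $9,940.00 − $510.00 − 1×$180.00 = $9,250.00
  $618.00 + 23.6% × ($9,250.00 − $4,800.00) = $618.00 + 23.6% × $4,450.00 = $1,668.20
Pension Levy: 1.1% × $9,940.00 = $109.34
Total: $1,668.20 + $109.34 = $1,777.54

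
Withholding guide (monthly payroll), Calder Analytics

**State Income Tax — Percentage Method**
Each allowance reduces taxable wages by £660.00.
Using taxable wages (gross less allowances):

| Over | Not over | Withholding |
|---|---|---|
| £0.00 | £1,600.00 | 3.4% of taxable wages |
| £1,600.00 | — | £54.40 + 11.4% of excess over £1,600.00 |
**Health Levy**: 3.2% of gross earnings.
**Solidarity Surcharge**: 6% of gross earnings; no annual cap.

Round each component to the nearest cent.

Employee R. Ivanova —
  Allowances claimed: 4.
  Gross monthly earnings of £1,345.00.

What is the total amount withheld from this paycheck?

£123.74

State Income Tax: taxable = £1,345.00 − 4×£660.00 = £-1,295.00
  Taxable ≤ 0 → £0.00
Health Levy: 3.2% × £1,345.00 = £43.04
Solidarity Surcharge: 6% × £1,345.00 = £80.70
Total: £0.00 + £43.04 + £80.70 = £123.74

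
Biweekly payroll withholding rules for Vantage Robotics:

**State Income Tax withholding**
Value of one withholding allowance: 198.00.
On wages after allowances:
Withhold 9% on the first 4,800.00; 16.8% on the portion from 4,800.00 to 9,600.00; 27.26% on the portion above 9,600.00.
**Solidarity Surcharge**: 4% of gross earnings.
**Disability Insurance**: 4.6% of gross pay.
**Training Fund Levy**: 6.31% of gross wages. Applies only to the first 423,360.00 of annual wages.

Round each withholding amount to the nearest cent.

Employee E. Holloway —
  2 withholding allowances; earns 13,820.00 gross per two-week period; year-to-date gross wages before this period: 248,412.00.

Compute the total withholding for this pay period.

State Income Tax: taxable = 13,820.00 − 2×198.00 = 13,424.00
  1,238.40 + 27.26% × (13,424.00 − 9,600.00) = 1,238.40 + 27.26% × 3,824.00 = 2,280.82
Solidarity Surcharge: 4% × 13,820.00 = 552.80
Disability Insurance: 4.6% × 13,820.00 = 635.72
Training Fund Levy: 6.31% × 13,820.00 = 872.04
Total: 2,280.82 + 552.80 + 635.72 + 872.04 = 4,341.38

4,341.38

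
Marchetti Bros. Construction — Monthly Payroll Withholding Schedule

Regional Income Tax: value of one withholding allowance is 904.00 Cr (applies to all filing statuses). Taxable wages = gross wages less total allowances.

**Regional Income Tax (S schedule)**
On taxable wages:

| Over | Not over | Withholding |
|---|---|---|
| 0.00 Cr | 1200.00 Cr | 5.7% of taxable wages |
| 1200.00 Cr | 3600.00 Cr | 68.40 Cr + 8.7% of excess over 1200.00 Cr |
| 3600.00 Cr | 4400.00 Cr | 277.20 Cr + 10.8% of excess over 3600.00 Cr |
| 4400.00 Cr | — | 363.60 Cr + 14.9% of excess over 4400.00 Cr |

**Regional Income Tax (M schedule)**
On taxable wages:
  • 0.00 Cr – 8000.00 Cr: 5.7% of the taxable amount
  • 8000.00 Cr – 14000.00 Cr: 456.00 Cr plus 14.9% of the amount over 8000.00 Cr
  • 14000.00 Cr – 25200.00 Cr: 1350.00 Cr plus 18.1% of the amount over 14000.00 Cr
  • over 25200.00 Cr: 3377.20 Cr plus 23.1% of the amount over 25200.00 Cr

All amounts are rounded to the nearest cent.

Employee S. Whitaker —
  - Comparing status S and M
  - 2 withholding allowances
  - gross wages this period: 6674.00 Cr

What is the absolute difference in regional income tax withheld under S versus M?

155.67 Cr

Regional Income Tax (S): taxable = 6674.00 Cr − 2×904.00 Cr = 4866.00 Cr
  363.60 Cr + 14.9% × (4866.00 Cr − 4400.00 Cr) = 363.60 Cr + 14.9% × 466.00 Cr = 433.03 Cr
Regional Income Tax (M): taxable = 6674.00 Cr − 2×904.00 Cr = 4866.00 Cr
  5.7% × 4866.00 Cr = 277.36 Cr
Difference: |433.03 Cr − 277.36 Cr| = 155.67 Cr (higher under S)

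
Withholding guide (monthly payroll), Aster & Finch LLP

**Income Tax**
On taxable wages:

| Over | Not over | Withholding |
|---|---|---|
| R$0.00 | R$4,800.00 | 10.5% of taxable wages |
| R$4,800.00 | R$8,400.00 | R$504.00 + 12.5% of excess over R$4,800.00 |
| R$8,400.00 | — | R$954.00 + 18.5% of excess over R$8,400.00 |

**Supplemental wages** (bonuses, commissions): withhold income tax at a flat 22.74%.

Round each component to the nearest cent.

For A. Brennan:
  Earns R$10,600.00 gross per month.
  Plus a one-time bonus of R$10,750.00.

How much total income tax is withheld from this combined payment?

Income Tax: taxable = R$10,600.00
  R$954.00 + 18.5% × (R$10,600.00 − R$8,400.00) = R$954.00 + 18.5% × R$2,200.00 = R$1,361.00
Supplemental (22.74% flat on bonus): 22.74% × R$10,750.00 = R$2,444.55
Total income tax: R$1,361.00 + R$2,444.55 = R$3,805.55

R$3,805.55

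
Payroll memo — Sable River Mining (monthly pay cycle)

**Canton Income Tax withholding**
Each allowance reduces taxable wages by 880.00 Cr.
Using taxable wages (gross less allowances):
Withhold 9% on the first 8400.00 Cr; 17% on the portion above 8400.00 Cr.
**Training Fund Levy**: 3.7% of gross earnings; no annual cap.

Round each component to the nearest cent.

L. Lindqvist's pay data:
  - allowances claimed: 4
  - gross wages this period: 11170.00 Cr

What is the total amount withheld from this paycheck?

1101.79 Cr

Canton Income Tax: taxable = 11170.00 Cr − 4×880.00 Cr = 7650.00 Cr
  9% × 7650.00 Cr = 688.50 Cr
Training Fund Levy: 3.7% × 11170.00 Cr = 413.29 Cr
Total: 688.50 Cr + 413.29 Cr = 1101.79 Cr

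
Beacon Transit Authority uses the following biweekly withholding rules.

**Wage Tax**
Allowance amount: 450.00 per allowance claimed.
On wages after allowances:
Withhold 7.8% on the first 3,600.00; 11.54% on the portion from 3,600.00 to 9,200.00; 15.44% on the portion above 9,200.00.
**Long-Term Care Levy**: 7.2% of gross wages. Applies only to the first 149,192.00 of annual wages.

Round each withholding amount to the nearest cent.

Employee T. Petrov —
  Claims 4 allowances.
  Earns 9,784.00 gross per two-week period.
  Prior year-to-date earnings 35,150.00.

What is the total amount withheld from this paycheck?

1,491.16

Wage Tax: taxable = 9,784.00 − 4×450.00 = 7,984.00
  280.80 + 11.54% × (7,984.00 − 3,600.00) = 280.80 + 11.54% × 4,384.00 = 786.71
Long-Term Care Levy: 7.2% × 9,784.00 = 704.45
Total: 786.71 + 704.45 = 1,491.16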